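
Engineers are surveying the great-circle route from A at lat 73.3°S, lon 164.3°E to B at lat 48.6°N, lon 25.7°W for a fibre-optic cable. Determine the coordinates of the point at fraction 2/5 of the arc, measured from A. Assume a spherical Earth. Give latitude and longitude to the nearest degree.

Write both endpoints as unit vectors p₁, p₂ with components (cos φ cos λ, cos φ sin λ, sin φ).
The central angle between the endpoints is δ = arccos(p₁·p₂) ≈ 2.704 rad (154.9°).
Interpolate at f = 2/5 with slerp weights a = sin((1−f)δ)/sin δ ≈ 2.355, b = sin(fδ)/sin δ ≈ 2.081.
p = a·p₁ + b·p₂ ≈ (0.589, -0.414, -0.694); φ = arcsin(p_z) ≈ -43.98°, λ = atan2(p_y, p_x) ≈ -35.10°.

≈ lat 44°S, lon 35°W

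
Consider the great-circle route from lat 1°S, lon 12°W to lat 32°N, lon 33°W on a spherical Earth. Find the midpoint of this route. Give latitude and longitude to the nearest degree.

From cos δ = sin φ₁ sin φ₂ + cos φ₁ cos φ₂ cos Δλ, the central angle is δ ≈ 0.672 rad (38.5°).
Interpolate at f = 1/2 with slerp weights a = sin((1−f)δ)/sin δ ≈ 0.530, b = sin(fδ)/sin δ ≈ 0.530.
p = a·p₁ + b·p₂ ≈ (0.895, -0.355, 0.271); φ = arcsin(p_z) ≈ 15.75°, λ = atan2(p_y, p_x) ≈ -21.63°.

≈ lat 16°N, lon 22°W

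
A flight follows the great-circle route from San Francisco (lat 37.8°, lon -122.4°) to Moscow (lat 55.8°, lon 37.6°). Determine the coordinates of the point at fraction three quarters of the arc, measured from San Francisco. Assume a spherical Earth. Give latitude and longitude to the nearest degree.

≈ lat 75°, lon 15°

Write both endpoints as unit vectors p₁, p₂ with components (cos φ cos λ, cos φ sin λ, sin φ).
The central angle between the endpoints is δ = arccos(p₁·p₂) ≈ 1.481 rad (84.9°).
Interpolate at f = 3/4 with slerp weights a = sin((1−f)δ)/sin δ ≈ 0.363, b = sin(fδ)/sin δ ≈ 0.900.
p = a·p₁ + b·p₂ ≈ (0.247, 0.066, 0.967); φ = arcsin(p_z) ≈ 75.19°, λ = atan2(p_y, p_x) ≈ 15.00°.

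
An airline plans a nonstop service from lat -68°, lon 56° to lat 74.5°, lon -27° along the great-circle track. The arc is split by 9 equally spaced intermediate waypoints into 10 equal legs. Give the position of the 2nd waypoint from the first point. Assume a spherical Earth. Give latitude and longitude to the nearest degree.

From cos δ = sin φ₁ sin φ₂ + cos φ₁ cos φ₂ cos Δλ, the central angle is δ ≈ 2.649 rad (151.8°).
Interpolate at f = 2/10 with slerp weights a = sin((1−f)δ)/sin δ ≈ 1.805, b = sin(fδ)/sin δ ≈ 1.069.
p = a·p₁ + b·p₂ ≈ (0.633, 0.431, -0.643); φ = arcsin(p_z) ≈ -40.04°, λ = atan2(p_y, p_x) ≈ 34.25°.

≈ lat -40°, lon 34°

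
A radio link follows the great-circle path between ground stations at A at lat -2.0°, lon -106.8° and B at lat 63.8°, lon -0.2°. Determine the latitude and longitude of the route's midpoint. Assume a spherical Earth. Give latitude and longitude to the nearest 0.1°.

≈ lat 41.6°, lon -80.9°

The haversine formula gives a central angle δ ≈ 1.729 rad (99.1°) between the endpoints.
Interpolate at f = 1/2 with slerp weights a = sin((1−f)δ)/sin δ ≈ 0.770, b = sin(fδ)/sin δ ≈ 0.770.
p = a·p₁ + b·p₂ ≈ (0.118, -0.738, 0.664); φ = arcsin(p_z) ≈ 41.63°, λ = atan2(p_y, p_x) ≈ -80.95°.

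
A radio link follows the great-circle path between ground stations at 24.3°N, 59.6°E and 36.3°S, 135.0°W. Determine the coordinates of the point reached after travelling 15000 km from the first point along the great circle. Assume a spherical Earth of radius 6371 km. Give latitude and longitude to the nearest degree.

The haversine formula gives a central angle δ ≈ 2.839 rad (162.6°) between the endpoints. The total great-circle distance is δ·R ≈ 2.839 × 6371 ≈ 18084 km, so the target fraction is f = 15000/18084 ≈ 0.829.
Interpolate at f ≈ 0.829 with slerp weights a = sin((1−f)δ)/sin δ ≈ 1.560, b = sin(fδ)/sin δ ≈ 2.374.
p = a·p₁ + b·p₂ ≈ (-0.633, -0.127, -0.763); φ = arcsin(p_z) ≈ -49.77°, λ = atan2(p_y, p_x) ≈ -168.69°.

≈ 50°S, 169°W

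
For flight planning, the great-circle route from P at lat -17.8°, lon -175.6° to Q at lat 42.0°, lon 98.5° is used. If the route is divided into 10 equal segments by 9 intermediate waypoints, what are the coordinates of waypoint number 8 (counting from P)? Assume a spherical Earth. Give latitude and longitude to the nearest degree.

≈ lat 34°, lon 122°

The haversine formula gives a central angle δ ≈ 1.725 rad (98.9°) between the endpoints.
Interpolate at f = 8/10 with slerp weights a = sin((1−f)δ)/sin δ ≈ 0.342, b = sin(fδ)/sin δ ≈ 0.994.
p = a·p₁ + b·p₂ ≈ (-0.434, 0.705, 0.560); φ = arcsin(p_z) ≈ 34.08°, λ = atan2(p_y, p_x) ≈ 121.61°.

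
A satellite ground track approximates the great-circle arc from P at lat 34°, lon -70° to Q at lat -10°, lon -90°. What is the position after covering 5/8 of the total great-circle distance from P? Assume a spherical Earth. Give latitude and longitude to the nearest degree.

Convert each endpoint to a unit vector on the sphere (x = cos φ cos λ, y = cos φ sin λ, z = sin φ).
The central angle between the endpoints is δ = arccos(p₁·p₂) ≈ 0.836 rad (47.9°).
Interpolate at f = 5/8 with slerp weights a = sin((1−f)δ)/sin δ ≈ 0.416, b = sin(fδ)/sin δ ≈ 0.673.
p = a·p₁ + b·p₂ ≈ (0.118, -0.986, 0.116); φ = arcsin(p_z) ≈ 6.64°, λ = atan2(p_y, p_x) ≈ -83.19°.

≈ lat 7°, lon -83°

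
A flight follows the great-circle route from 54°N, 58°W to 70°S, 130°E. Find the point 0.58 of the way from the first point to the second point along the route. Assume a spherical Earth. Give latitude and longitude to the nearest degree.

≈ 40°S, 71°W

Convert each endpoint to a unit vector on the sphere (x = cos φ cos λ, y = cos φ sin λ, z = sin φ).
The central angle between the endpoints is δ = arccos(p₁·p₂) ≈ 2.855 rad (163.6°).
Interpolate at f = 0.58 with slerp weights a = sin((1−f)δ)/sin δ ≈ 3.300, b = sin(fδ)/sin δ ≈ 3.529.
p = a·p₁ + b·p₂ ≈ (0.252, -0.720, -0.646); φ = arcsin(p_z) ≈ -40.25°, λ = atan2(p_y, p_x) ≈ -70.71°.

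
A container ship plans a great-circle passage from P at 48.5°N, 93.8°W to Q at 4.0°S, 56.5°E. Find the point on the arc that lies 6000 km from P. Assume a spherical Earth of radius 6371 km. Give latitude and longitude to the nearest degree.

≈ 59°N, 5°E

The haversine formula gives a central angle δ ≈ 2.248 rad (128.8°) between the endpoints. The total great-circle distance is δ·R ≈ 2.248 × 6371 ≈ 14320 km, so the target fraction is f = 6000/14320 ≈ 0.419.
Interpolate at f ≈ 0.419 with slerp weights a = sin((1−f)δ)/sin δ ≈ 1.238, b = sin(fδ)/sin δ ≈ 1.037.
p = a·p₁ + b·p₂ ≈ (0.517, 0.044, 0.855); φ = arcsin(p_z) ≈ 58.76°, λ = atan2(p_y, p_x) ≈ 4.90°.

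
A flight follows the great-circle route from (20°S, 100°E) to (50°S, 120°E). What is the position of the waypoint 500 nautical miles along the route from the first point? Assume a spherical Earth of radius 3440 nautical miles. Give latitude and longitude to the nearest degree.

≈ (28°S, 104°E)

Write both endpoints as unit vectors p₁, p₂ with components (cos φ cos λ, cos φ sin λ, sin φ).
The central angle between the endpoints is δ = arccos(p₁·p₂) ≈ 0.592 rad (33.9°). The total great-circle distance is δ·R ≈ 0.592 × 3440 ≈ 2038 nmi, so the target fraction is f = 500/2038 ≈ 0.245.
Interpolate at f ≈ 0.245 with slerp weights a = sin((1−f)δ)/sin δ ≈ 0.774, b = sin(fδ)/sin δ ≈ 0.259.
p = a·p₁ + b·p₂ ≈ (-0.210, 0.861, -0.464); φ = arcsin(p_z) ≈ -27.61°, λ = atan2(p_y, p_x) ≈ 103.69°.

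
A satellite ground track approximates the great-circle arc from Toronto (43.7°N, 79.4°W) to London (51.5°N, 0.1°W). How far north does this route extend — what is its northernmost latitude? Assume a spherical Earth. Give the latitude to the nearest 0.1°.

≈ 55.5°N

The great circle lies in the plane with unit normal n̂ = (p₁ × p₂)/|p₁ × p₂|.
Here n̂_z ≈ +0.566; the vertex latitude is φ_max = arccos|n̂_z| ≈ 55.5°.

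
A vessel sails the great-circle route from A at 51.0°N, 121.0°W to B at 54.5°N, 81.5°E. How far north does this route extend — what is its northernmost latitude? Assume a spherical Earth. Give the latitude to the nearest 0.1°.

The great circle lies in the plane with unit normal n̂ = (p₁ × p₂)/|p₁ × p₂|.
Here n̂_z ≈ -0.146; the vertex latitude is φ_max = arccos|n̂_z| ≈ 81.6°.

≈ 81.6°N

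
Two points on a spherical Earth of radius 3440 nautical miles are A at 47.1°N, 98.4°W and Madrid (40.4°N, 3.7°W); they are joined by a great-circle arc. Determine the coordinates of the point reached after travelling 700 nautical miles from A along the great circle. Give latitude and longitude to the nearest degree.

Write both endpoints as unit vectors p₁, p₂ with components (cos φ cos λ, cos φ sin λ, sin φ).
The central angle between the endpoints is δ = arccos(p₁·p₂) ≈ 1.124 rad (64.4°). The total great-circle distance is δ·R ≈ 1.124 × 3440 ≈ 3866 nmi, so the target fraction is f = 700/3866 ≈ 0.181.
Interpolate at f ≈ 0.181 with slerp weights a = sin((1−f)δ)/sin δ ≈ 0.882, b = sin(fδ)/sin δ ≈ 0.224.
p = a·p₁ + b·p₂ ≈ (0.083, -0.605, 0.792); φ = arcsin(p_z) ≈ 52.35°, λ = atan2(p_y, p_x) ≈ -82.23°.

≈ 52°N, 82°W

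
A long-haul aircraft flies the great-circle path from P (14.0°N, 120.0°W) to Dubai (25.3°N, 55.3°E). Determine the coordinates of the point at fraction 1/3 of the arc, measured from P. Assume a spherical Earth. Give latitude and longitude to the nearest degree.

Convert each endpoint to a unit vector on the sphere (x = cos φ cos λ, y = cos φ sin λ, z = sin φ).
The central angle between the endpoints is δ = arccos(p₁·p₂) ≈ 2.451 rad (140.4°).
Interpolate at f = 1/3 with slerp weights a = sin((1−f)δ)/sin δ ≈ 1.567, b = sin(fδ)/sin δ ≈ 1.145.
p = a·p₁ + b·p₂ ≈ (-0.171, -0.466, 0.868); φ = arcsin(p_z) ≈ 60.25°, λ = atan2(p_y, p_x) ≈ -110.16°.

≈ (60°N, 110°W)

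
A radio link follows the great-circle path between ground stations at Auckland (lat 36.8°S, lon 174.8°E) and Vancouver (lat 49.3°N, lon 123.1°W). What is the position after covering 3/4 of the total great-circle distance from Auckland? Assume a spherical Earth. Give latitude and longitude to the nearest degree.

Convert each endpoint to a unit vector on the sphere (x = cos φ cos λ, y = cos φ sin λ, z = sin φ).
The central angle between the endpoints is δ = arccos(p₁·p₂) ≈ 1.782 rad (102.1°).
Interpolate at f = 3/4 with slerp weights a = sin((1−f)δ)/sin δ ≈ 0.441, b = sin(fδ)/sin δ ≈ 0.995.
p = a·p₁ + b·p₂ ≈ (-0.706, -0.511, 0.490); φ = arcsin(p_z) ≈ 29.35°, λ = atan2(p_y, p_x) ≈ -144.07°.

≈ lat 29°N, lon 144°W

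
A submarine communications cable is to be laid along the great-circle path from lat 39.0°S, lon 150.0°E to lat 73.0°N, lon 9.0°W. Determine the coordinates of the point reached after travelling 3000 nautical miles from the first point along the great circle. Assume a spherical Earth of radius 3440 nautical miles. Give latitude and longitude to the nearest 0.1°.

From cos δ = sin φ₁ sin φ₂ + cos φ₁ cos φ₂ cos Δλ, the central angle is δ ≈ 2.522 rad (144.5°). The total great-circle distance is δ·R ≈ 2.522 × 3440 ≈ 8675 nmi, so the target fraction is f = 3000/8675 ≈ 0.346.
Interpolate at f ≈ 0.346 with slerp weights a = sin((1−f)δ)/sin δ ≈ 1.716, b = sin(fδ)/sin δ ≈ 1.318.
p = a·p₁ + b·p₂ ≈ (-0.774, 0.607, 0.180); φ = arcsin(p_z) ≈ 10.40°, λ = atan2(p_y, p_x) ≈ 141.93°.

≈ lat 10.4°N, lon 141.9°E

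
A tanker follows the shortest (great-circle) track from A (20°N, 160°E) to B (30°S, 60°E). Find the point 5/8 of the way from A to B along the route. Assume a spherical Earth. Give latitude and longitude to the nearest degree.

≈ (15°S, 101°E)

Convert each endpoint to a unit vector on the sphere (x = cos φ cos λ, y = cos φ sin λ, z = sin φ).
The central angle between the endpoints is δ = arccos(p₁·p₂) ≈ 1.888 rad (108.2°).
Interpolate at f = 5/8 with slerp weights a = sin((1−f)δ)/sin δ ≈ 0.685, b = sin(fδ)/sin δ ≈ 0.973.
p = a·p₁ + b·p₂ ≈ (-0.183, 0.950, -0.253); φ = arcsin(p_z) ≈ -14.63°, λ = atan2(p_y, p_x) ≈ 100.91°.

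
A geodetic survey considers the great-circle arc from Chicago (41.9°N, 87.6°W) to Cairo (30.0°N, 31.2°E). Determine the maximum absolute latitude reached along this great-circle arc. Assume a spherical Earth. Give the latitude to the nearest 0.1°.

≈ 55.6°N

The great circle lies in the plane with unit normal n̂ = (p₁ × p₂)/|p₁ × p₂|.
Here n̂_z ≈ +0.565; the vertex latitude is φ_max = arccos|n̂_z| ≈ 55.6°.
Check via Clairaut: cos φ_max = |cos φ₁| · sin C = cos(41.9°)·sin(49.4°) ≈ 0.565, again giving ≈ 55.6°.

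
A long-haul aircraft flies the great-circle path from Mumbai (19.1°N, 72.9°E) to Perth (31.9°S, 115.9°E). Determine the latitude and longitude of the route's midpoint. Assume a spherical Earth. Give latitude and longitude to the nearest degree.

Convert each endpoint to a unit vector on the sphere (x = cos φ cos λ, y = cos φ sin λ, z = sin φ).
The central angle between the endpoints is δ = arccos(p₁·p₂) ≈ 1.144 rad (65.6°).
Interpolate at f = 1/2 with slerp weights a = sin((1−f)δ)/sin δ ≈ 0.595, b = sin(fδ)/sin δ ≈ 0.595.
p = a·p₁ + b·p₂ ≈ (-0.055, 0.991, -0.120); φ = arcsin(p_z) ≈ -6.87°, λ = atan2(p_y, p_x) ≈ 93.19°.

≈ 7°S, 93°E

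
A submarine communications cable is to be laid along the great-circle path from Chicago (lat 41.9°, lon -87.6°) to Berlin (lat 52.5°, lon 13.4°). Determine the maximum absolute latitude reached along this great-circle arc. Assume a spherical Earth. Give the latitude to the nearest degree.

≈ 60°

The great circle lies in the plane with unit normal n̂ = (p₁ × p₂)/|p₁ × p₂|.
Here n̂_z ≈ +0.496; the vertex latitude is φ_max = arccos|n̂_z| ≈ 60.2°.
Check via Clairaut: cos φ_max = |cos φ₁| · sin C = cos(41.9°)·sin(41.8°) ≈ 0.496, again giving ≈ 60.2°.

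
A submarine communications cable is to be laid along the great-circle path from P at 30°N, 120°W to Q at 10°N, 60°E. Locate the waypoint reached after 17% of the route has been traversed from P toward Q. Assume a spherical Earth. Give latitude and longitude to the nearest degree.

Write both endpoints as unit vectors p₁, p₂ with components (cos φ cos λ, cos φ sin λ, sin φ).
The central angle between the endpoints is δ = arccos(p₁·p₂) ≈ 2.443 rad (140.0°).
Interpolate at f = 0.17 with slerp weights a = sin((1−f)δ)/sin δ ≈ 1.396, b = sin(fδ)/sin δ ≈ 0.628.
p = a·p₁ + b·p₂ ≈ (-0.295, -0.511, 0.807); φ = arcsin(p_z) ≈ 53.80°, λ = atan2(p_y, p_x) ≈ -120.00°.

≈ 54°N, 120°W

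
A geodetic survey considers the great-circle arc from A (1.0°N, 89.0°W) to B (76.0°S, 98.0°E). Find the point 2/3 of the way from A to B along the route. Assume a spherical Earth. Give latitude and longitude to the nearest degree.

≈ (69°S, 94°W)

From cos δ = sin φ₁ sin φ₂ + cos φ₁ cos φ₂ cos Δλ, the central angle is δ ≈ 1.831 rad (104.9°).
Interpolate at f = 2/3 with slerp weights a = sin((1−f)δ)/sin δ ≈ 0.593, b = sin(fδ)/sin δ ≈ 0.972.
p = a·p₁ + b·p₂ ≈ (-0.022, -0.360, -0.933); φ = arcsin(p_z) ≈ -68.86°, λ = atan2(p_y, p_x) ≈ -93.56°.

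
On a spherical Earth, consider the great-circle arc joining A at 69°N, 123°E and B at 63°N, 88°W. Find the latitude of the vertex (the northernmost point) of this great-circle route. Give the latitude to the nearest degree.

The great circle lies in the plane with unit normal n̂ = (p₁ × p₂)/|p₁ × p₂|.
Here n̂_z ≈ +0.116; the vertex latitude is φ_max = arccos|n̂_z| ≈ 83.3°.

≈ 83°N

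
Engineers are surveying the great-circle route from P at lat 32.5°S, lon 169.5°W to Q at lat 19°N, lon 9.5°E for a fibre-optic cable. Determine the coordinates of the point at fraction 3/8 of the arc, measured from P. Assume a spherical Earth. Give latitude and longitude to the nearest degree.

From cos δ = sin φ₁ sin φ₂ + cos φ₁ cos φ₂ cos Δλ, the central angle is δ ≈ 2.905 rad (166.5°).
Interpolate at f = 3/8 with slerp weights a = sin((1−f)δ)/sin δ ≈ 4.147, b = sin(fδ)/sin δ ≈ 3.789.
p = a·p₁ + b·p₂ ≈ (0.095, -0.046, -0.994); φ = arcsin(p_z) ≈ -83.96°, λ = atan2(p_y, p_x) ≈ -25.94°.

≈ lat 84°S, lon 26°W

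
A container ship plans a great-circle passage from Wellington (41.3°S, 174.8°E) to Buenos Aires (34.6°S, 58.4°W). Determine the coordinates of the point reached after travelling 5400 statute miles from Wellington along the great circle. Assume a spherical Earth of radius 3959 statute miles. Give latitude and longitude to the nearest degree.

The haversine formula gives a central angle δ ≈ 1.566 rad (89.8°) between the endpoints. The total great-circle distance is δ·R ≈ 1.566 × 3959 ≈ 6202 mi, so the target fraction is f = 5400/6202 ≈ 0.871.
Interpolate at f ≈ 0.871 with slerp weights a = sin((1−f)δ)/sin δ ≈ 0.201, b = sin(fδ)/sin δ ≈ 0.979.
p = a·p₁ + b·p₂ ≈ (0.272, -0.672, -0.688); φ = arcsin(p_z) ≈ -43.51°, λ = atan2(p_y, p_x) ≈ -68.00°.

≈ 44°S, 68°W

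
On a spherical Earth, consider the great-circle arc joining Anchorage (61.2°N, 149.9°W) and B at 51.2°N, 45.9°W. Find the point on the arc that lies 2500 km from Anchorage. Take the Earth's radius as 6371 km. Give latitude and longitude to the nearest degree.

Write both endpoints as unit vectors p₁, p₂ with components (cos φ cos λ, cos φ sin λ, sin φ).
The central angle between the endpoints is δ = arccos(p₁·p₂) ≈ 0.915 rad (52.4°). The total great-circle distance is δ·R ≈ 0.915 × 6371 ≈ 5829 km, so the target fraction is f = 2500/5829 ≈ 0.429.
Interpolate at f ≈ 0.429 with slerp weights a = sin((1−f)δ)/sin δ ≈ 0.630, b = sin(fδ)/sin δ ≈ 0.483.
p = a·p₁ + b·p₂ ≈ (-0.052, -0.369, 0.928); φ = arcsin(p_z) ≈ 68.10°, λ = atan2(p_y, p_x) ≈ -98.02°.

≈ 68°N, 98°W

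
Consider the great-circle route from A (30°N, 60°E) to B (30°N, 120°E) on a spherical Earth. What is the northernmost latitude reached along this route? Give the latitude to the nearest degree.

The great circle lies in the plane with unit normal n̂ = (p₁ × p₂)/|p₁ × p₂|.
Here n̂_z ≈ +0.832; the vertex latitude is φ_max = arccos|n̂_z| ≈ 33.7°.

≈ 34°N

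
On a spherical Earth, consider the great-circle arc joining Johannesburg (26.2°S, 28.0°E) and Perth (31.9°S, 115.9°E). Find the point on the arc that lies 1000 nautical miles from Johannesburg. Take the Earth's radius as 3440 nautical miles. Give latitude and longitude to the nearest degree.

From cos δ = sin φ₁ sin φ₂ + cos φ₁ cos φ₂ cos Δλ, the central angle is δ ≈ 1.307 rad (74.9°). The total great-circle distance is δ·R ≈ 1.307 × 3440 ≈ 4494 nmi, so the target fraction is f = 1000/4494 ≈ 0.222.
Interpolate at f ≈ 0.222 with slerp weights a = sin((1−f)δ)/sin δ ≈ 0.880, b = sin(fδ)/sin δ ≈ 0.297.
p = a·p₁ + b·p₂ ≈ (0.587, 0.598, -0.546); φ = arcsin(p_z) ≈ -33.07°, λ = atan2(p_y, p_x) ≈ 45.49°.

≈ 33°S, 45°E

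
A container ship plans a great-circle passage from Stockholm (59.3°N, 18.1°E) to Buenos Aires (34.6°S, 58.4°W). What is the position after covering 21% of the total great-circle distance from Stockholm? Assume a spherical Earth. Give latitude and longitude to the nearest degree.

≈ 43°N, 11°W

Write both endpoints as unit vectors p₁, p₂ with components (cos φ cos λ, cos φ sin λ, sin φ).
The central angle between the endpoints is δ = arccos(p₁·p₂) ≈ 1.972 rad (113.0°).
Interpolate at f = 0.21 with slerp weights a = sin((1−f)δ)/sin δ ≈ 1.086, b = sin(fδ)/sin δ ≈ 0.437.
p = a·p₁ + b·p₂ ≈ (0.715, -0.134, 0.686); φ = arcsin(p_z) ≈ 43.29°, λ = atan2(p_y, p_x) ≈ -10.61°.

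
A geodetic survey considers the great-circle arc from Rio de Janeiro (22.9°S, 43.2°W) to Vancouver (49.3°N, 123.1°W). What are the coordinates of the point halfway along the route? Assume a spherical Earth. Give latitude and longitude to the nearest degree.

≈ 17°N, 75°W

Convert each endpoint to a unit vector on the sphere (x = cos φ cos λ, y = cos φ sin λ, z = sin φ).
The central angle between the endpoints is δ = arccos(p₁·p₂) ≈ 1.762 rad (100.9°).
Interpolate at f = 1/2 with slerp weights a = sin((1−f)δ)/sin δ ≈ 0.786, b = sin(fδ)/sin δ ≈ 0.786.
p = a·p₁ + b·p₂ ≈ (0.248, -0.924, 0.290); φ = arcsin(p_z) ≈ 16.85°, λ = atan2(p_y, p_x) ≈ -75.00°.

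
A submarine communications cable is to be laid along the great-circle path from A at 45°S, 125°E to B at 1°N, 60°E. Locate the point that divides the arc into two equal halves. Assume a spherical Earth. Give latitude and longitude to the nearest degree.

From cos δ = sin φ₁ sin φ₂ + cos φ₁ cos φ₂ cos Δλ, the central angle is δ ≈ 1.280 rad (73.4°).
Interpolate at f = 1/2 with slerp weights a = sin((1−f)δ)/sin δ ≈ 0.623, b = sin(fδ)/sin δ ≈ 0.623.
p = a·p₁ + b·p₂ ≈ (0.059, 0.901, -0.430); φ = arcsin(p_z) ≈ -25.46°, λ = atan2(p_y, p_x) ≈ 86.26°.

≈ 25°S, 86°E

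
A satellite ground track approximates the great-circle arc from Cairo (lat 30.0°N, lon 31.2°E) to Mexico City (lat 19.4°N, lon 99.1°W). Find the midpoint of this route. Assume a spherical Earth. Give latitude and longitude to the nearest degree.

≈ lat 47°N, lon 39°W

From cos δ = sin φ₁ sin φ₂ + cos φ₁ cos φ₂ cos Δλ, the central angle is δ ≈ 1.941 rad (111.2°).
Interpolate at f = 1/2 with slerp weights a = sin((1−f)δ)/sin δ ≈ 0.885, b = sin(fδ)/sin δ ≈ 0.885.
p = a·p₁ + b·p₂ ≈ (0.524, -0.427, 0.737); φ = arcsin(p_z) ≈ 47.46°, λ = atan2(p_y, p_x) ≈ -39.21°.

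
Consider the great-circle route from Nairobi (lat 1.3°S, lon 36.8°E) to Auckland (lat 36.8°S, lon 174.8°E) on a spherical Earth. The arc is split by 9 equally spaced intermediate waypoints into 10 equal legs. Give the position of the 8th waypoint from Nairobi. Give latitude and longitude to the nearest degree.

Write both endpoints as unit vectors p₁, p₂ with components (cos φ cos λ, cos φ sin λ, sin φ).
The central angle between the endpoints is δ = arccos(p₁·p₂) ≈ 2.191 rad (125.5°).
Interpolate at f = 8/10 with slerp weights a = sin((1−f)δ)/sin δ ≈ 0.522, b = sin(fδ)/sin δ ≈ 1.209.
p = a·p₁ + b·p₂ ≈ (-0.546, 0.400, -0.736); φ = arcsin(p_z) ≈ -47.38°, λ = atan2(p_y, p_x) ≈ 143.79°.

≈ lat 47°S, lon 144°E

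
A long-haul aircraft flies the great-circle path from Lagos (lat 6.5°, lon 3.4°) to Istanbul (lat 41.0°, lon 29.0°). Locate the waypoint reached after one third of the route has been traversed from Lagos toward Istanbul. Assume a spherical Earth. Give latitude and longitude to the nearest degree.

The haversine formula gives a central angle δ ≈ 0.722 rad (41.4°) between the endpoints.
Interpolate at f = 1/3 with slerp weights a = sin((1−f)δ)/sin δ ≈ 0.701, b = sin(fδ)/sin δ ≈ 0.361.
p = a·p₁ + b·p₂ ≈ (0.933, 0.173, 0.316); φ = arcsin(p_z) ≈ 18.42°, λ = atan2(p_y, p_x) ≈ 10.52°.

≈ lat 18°, lon 11°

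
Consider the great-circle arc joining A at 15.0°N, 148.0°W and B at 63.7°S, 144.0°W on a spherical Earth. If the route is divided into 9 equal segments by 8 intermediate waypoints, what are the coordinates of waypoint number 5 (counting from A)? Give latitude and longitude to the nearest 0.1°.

≈ 28.7°S, 146.6°W

Write both endpoints as unit vectors p₁, p₂ with components (cos φ cos λ, cos φ sin λ, sin φ).
The central angle between the endpoints is δ = arccos(p₁·p₂) ≈ 1.375 rad (78.8°).
Interpolate at f = 5/9 with slerp weights a = sin((1−f)δ)/sin δ ≈ 0.585, b = sin(fδ)/sin δ ≈ 0.705.
p = a·p₁ + b·p₂ ≈ (-0.732, -0.483, -0.481); φ = arcsin(p_z) ≈ -28.73°, λ = atan2(p_y, p_x) ≈ -146.58°.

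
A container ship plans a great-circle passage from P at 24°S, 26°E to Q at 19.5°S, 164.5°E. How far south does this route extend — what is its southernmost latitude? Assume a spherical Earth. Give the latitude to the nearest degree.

The great circle lies in the plane with unit normal n̂ = (p₁ × p₂)/|p₁ × p₂|.
Here n̂_z ≈ +0.663; the vertex latitude is φ_max = arccos|n̂_z| ≈ 48.5°.

≈ 48°S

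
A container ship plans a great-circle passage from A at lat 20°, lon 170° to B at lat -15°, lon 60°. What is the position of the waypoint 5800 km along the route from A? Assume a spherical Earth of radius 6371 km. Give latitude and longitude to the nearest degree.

Write both endpoints as unit vectors p₁, p₂ with components (cos φ cos λ, cos φ sin λ, sin φ).
The central angle between the endpoints is δ = arccos(p₁·p₂) ≈ 1.981 rad (113.5°). The total great-circle distance is δ·R ≈ 1.981 × 6371 ≈ 12622 km, so the target fraction is f = 5800/12622 ≈ 0.460.
Interpolate at f ≈ 0.460 with slerp weights a = sin((1−f)δ)/sin δ ≈ 0.957, b = sin(fδ)/sin δ ≈ 0.861.
p = a·p₁ + b·p₂ ≈ (-0.470, 0.877, 0.104); φ = arcsin(p_z) ≈ 5.99°, λ = atan2(p_y, p_x) ≈ 118.18°.

≈ lat 6°, lon 118°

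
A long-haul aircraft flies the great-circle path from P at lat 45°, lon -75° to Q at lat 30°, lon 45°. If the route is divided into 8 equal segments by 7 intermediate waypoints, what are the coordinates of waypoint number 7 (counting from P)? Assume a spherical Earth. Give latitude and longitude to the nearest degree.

≈ lat 38°, lon 36°

Write both endpoints as unit vectors p₁, p₂ with components (cos φ cos λ, cos φ sin λ, sin φ).
The central angle between the endpoints is δ = arccos(p₁·p₂) ≈ 1.523 rad (87.3°).
Interpolate at f = 7/8 with slerp weights a = sin((1−f)δ)/sin δ ≈ 0.189, b = sin(fδ)/sin δ ≈ 0.973.
p = a·p₁ + b·p₂ ≈ (0.630, 0.466, 0.620); φ = arcsin(p_z) ≈ 38.35°, λ = atan2(p_y, p_x) ≈ 36.49°.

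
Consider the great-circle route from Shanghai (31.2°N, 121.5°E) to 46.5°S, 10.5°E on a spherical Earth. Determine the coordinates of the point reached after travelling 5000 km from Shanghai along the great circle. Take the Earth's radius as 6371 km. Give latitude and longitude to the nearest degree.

≈ 0°N, 87°E

Write both endpoints as unit vectors p₁, p₂ with components (cos φ cos λ, cos φ sin λ, sin φ).
The central angle between the endpoints is δ = arccos(p₁·p₂) ≈ 2.198 rad (125.9°). The total great-circle distance is δ·R ≈ 2.198 × 6371 ≈ 14003 km, so the target fraction is f = 5000/14003 ≈ 0.357.
Interpolate at f ≈ 0.357 with slerp weights a = sin((1−f)δ)/sin δ ≈ 1.220, b = sin(fδ)/sin δ ≈ 0.873.
p = a·p₁ + b·p₂ ≈ (0.046, 0.999, -0.001); φ = arcsin(p_z) ≈ -0.07°, λ = atan2(p_y, p_x) ≈ 87.39°.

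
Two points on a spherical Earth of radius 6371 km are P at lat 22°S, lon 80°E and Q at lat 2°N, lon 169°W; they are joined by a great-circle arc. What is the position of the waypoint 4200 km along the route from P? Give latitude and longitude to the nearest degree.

Convert each endpoint to a unit vector on the sphere (x = cos φ cos λ, y = cos φ sin λ, z = sin φ).
The central angle between the endpoints is δ = arccos(p₁·p₂) ≈ 1.923 rad (110.2°). The total great-circle distance is δ·R ≈ 1.923 × 6371 ≈ 12253 km, so the target fraction is f = 4200/12253 ≈ 0.343.
Interpolate at f ≈ 0.343 with slerp weights a = sin((1−f)δ)/sin δ ≈ 1.016, b = sin(fδ)/sin δ ≈ 0.653.
p = a·p₁ + b·p₂ ≈ (-0.477, 0.803, -0.358); φ = arcsin(p_z) ≈ -20.96°, λ = atan2(p_y, p_x) ≈ 120.70°.

≈ lat 21°S, lon 121°E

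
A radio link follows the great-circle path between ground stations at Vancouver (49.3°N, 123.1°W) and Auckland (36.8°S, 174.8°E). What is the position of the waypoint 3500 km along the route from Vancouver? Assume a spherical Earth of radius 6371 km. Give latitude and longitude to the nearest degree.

Convert each endpoint to a unit vector on the sphere (x = cos φ cos λ, y = cos φ sin λ, z = sin φ).
The central angle between the endpoints is δ = arccos(p₁·p₂) ≈ 1.782 rad (102.1°). The total great-circle distance is δ·R ≈ 1.782 × 6371 ≈ 11354 km, so the target fraction is f = 3500/11354 ≈ 0.308.
Interpolate at f ≈ 0.308 with slerp weights a = sin((1−f)δ)/sin δ ≈ 0.965, b = sin(fδ)/sin δ ≈ 0.534.
p = a·p₁ + b·p₂ ≈ (-0.769, -0.488, 0.412); φ = arcsin(p_z) ≈ 24.31°, λ = atan2(p_y, p_x) ≈ -147.60°.

≈ 24°N, 148°W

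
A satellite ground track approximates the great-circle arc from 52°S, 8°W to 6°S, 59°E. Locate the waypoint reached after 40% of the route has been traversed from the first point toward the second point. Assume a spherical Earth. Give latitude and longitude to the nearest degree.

≈ 38°S, 28°E

Convert each endpoint to a unit vector on the sphere (x = cos φ cos λ, y = cos φ sin λ, z = sin φ).
The central angle between the endpoints is δ = arccos(p₁·p₂) ≈ 1.243 rad (71.2°).
Interpolate at f = 0.40 with slerp weights a = sin((1−f)δ)/sin δ ≈ 0.717, b = sin(fδ)/sin δ ≈ 0.504.
p = a·p₁ + b·p₂ ≈ (0.695, 0.368, -0.618); φ = arcsin(p_z) ≈ -38.14°, λ = atan2(p_y, p_x) ≈ 27.90°.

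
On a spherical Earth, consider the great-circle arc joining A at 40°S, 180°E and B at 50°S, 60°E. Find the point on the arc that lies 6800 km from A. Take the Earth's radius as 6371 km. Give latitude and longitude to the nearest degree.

Convert each endpoint to a unit vector on the sphere (x = cos φ cos λ, y = cos φ sin λ, z = sin φ).
The central angle between the endpoints is δ = arccos(p₁·p₂) ≈ 1.322 rad (75.7°). The total great-circle distance is δ·R ≈ 1.322 × 6371 ≈ 8423 km, so the target fraction is f = 6800/8423 ≈ 0.807.
Interpolate at f ≈ 0.807 with slerp weights a = sin((1−f)δ)/sin δ ≈ 0.260, b = sin(fδ)/sin δ ≈ 0.904.
p = a·p₁ + b·p₂ ≈ (0.091, 0.503, -0.859); φ = arcsin(p_z) ≈ -59.25°, λ = atan2(p_y, p_x) ≈ 79.71°.

≈ 59°S, 80°E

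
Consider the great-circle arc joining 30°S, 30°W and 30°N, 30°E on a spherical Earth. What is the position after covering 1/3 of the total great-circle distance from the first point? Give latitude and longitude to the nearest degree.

≈ 10°S, 9°W

The haversine formula gives a central angle δ ≈ 1.445 rad (82.8°) between the endpoints.
Interpolate at f = 1/3 with slerp weights a = sin((1−f)δ)/sin δ ≈ 0.828, b = sin(fδ)/sin δ ≈ 0.467.
p = a·p₁ + b·p₂ ≈ (0.971, -0.156, -0.180); φ = arcsin(p_z) ≈ -10.39°, λ = atan2(p_y, p_x) ≈ -9.14°.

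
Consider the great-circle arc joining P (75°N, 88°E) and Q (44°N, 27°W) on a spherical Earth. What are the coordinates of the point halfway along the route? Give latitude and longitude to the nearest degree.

Convert each endpoint to a unit vector on the sphere (x = cos φ cos λ, y = cos φ sin λ, z = sin φ).
The central angle between the endpoints is δ = arccos(p₁·p₂) ≈ 0.937 rad (53.7°).
Interpolate at f = 1/2 with slerp weights a = sin((1−f)δ)/sin δ ≈ 0.560, b = sin(fδ)/sin δ ≈ 0.560.
p = a·p₁ + b·p₂ ≈ (0.364, -0.038, 0.931); φ = arcsin(p_z) ≈ 68.52°, λ = atan2(p_y, p_x) ≈ -5.96°.

≈ (69°N, 6°W)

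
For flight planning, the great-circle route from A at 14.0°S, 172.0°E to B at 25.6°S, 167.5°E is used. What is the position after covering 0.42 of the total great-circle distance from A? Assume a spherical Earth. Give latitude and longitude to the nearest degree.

≈ 19°S, 170°E

Convert each endpoint to a unit vector on the sphere (x = cos φ cos λ, y = cos φ sin λ, z = sin φ).
The central angle between the endpoints is δ = arccos(p₁·p₂) ≈ 0.215 rad (12.3°).
Interpolate at f = 0.42 with slerp weights a = sin((1−f)δ)/sin δ ≈ 0.583, b = sin(fδ)/sin δ ≈ 0.423.
p = a·p₁ + b·p₂ ≈ (-0.932, 0.161, -0.324); φ = arcsin(p_z) ≈ -18.89°, λ = atan2(p_y, p_x) ≈ 170.19°.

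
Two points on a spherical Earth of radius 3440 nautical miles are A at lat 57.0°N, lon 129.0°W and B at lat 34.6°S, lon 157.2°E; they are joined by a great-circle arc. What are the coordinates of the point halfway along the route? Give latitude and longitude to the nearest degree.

≈ lat 14°N, lon 175°W

Convert each endpoint to a unit vector on the sphere (x = cos φ cos λ, y = cos φ sin λ, z = sin φ).
The central angle between the endpoints is δ = arccos(p₁·p₂) ≈ 1.930 rad (110.6°).
Interpolate at f = 1/2 with slerp weights a = sin((1−f)δ)/sin δ ≈ 0.878, b = sin(fδ)/sin δ ≈ 0.878.
p = a·p₁ + b·p₂ ≈ (-0.967, -0.092, 0.238); φ = arcsin(p_z) ≈ 13.75°, λ = atan2(p_y, p_x) ≈ -174.59°.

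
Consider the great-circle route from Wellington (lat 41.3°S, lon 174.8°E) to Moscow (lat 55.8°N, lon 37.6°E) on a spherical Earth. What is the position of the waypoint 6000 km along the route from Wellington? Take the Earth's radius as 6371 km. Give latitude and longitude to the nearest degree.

Write both endpoints as unit vectors p₁, p₂ with components (cos φ cos λ, cos φ sin λ, sin φ).
The central angle between the endpoints is δ = arccos(p₁·p₂) ≈ 2.598 rad (148.8°). The total great-circle distance is δ·R ≈ 2.598 × 6371 ≈ 16550 km, so the target fraction is f = 6000/16550 ≈ 0.363.
Interpolate at f ≈ 0.363 with slerp weights a = sin((1−f)δ)/sin δ ≈ 1.926, b = sin(fδ)/sin δ ≈ 1.563.
p = a·p₁ + b·p₂ ≈ (-0.745, 0.667, 0.022); φ = arcsin(p_z) ≈ 1.24°, λ = atan2(p_y, p_x) ≈ 138.15°.

≈ lat 1°N, lon 138°E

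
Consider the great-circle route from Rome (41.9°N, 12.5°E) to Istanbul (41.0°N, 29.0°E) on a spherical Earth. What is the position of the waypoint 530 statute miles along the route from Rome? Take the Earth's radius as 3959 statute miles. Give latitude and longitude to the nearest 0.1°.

≈ (41.6°N, 22.8°E)

Write both endpoints as unit vectors p₁, p₂ with components (cos φ cos λ, cos φ sin λ, sin φ).
The central angle between the endpoints is δ = arccos(p₁·p₂) ≈ 0.216 rad (12.4°). The total great-circle distance is δ·R ≈ 0.216 × 3959 ≈ 855 mi, so the target fraction is f = 530/855 ≈ 0.620.
Interpolate at f ≈ 0.620 with slerp weights a = sin((1−f)δ)/sin δ ≈ 0.383, b = sin(fδ)/sin δ ≈ 0.623.
p = a·p₁ + b·p₂ ≈ (0.689, 0.289, 0.664); φ = arcsin(p_z) ≈ 41.62°, λ = atan2(p_y, p_x) ≈ 22.78°.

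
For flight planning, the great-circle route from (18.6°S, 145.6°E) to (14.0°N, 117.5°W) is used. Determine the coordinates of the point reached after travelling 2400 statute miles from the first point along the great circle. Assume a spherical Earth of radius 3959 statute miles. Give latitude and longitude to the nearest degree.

The haversine formula gives a central angle δ ≈ 1.760 rad (100.8°) between the endpoints. The total great-circle distance is δ·R ≈ 1.760 × 3959 ≈ 6966 mi, so the target fraction is f = 2400/6966 ≈ 0.345.
Interpolate at f ≈ 0.345 with slerp weights a = sin((1−f)δ)/sin δ ≈ 0.931, b = sin(fδ)/sin δ ≈ 0.580.
p = a·p₁ + b·p₂ ≈ (-0.988, -0.001, -0.157); φ = arcsin(p_z) ≈ -9.00°, λ = atan2(p_y, p_x) ≈ -179.95°.

≈ (9°S, 180°E)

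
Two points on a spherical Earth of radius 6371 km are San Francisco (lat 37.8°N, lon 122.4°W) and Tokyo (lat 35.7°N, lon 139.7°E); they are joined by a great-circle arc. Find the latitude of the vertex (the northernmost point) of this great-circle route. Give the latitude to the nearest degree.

≈ 49°N

The great circle lies in the plane with unit normal n̂ = (p₁ × p₂)/|p₁ × p₂|.
Here n̂_z ≈ -0.660; the vertex latitude is φ_max = arccos|n̂_z| ≈ 48.7°.
Check via Clairaut: cos φ_max = |cos φ₁| · sin C = cos(37.8°)·sin(56.6°) ≈ 0.660, again giving ≈ 48.7°.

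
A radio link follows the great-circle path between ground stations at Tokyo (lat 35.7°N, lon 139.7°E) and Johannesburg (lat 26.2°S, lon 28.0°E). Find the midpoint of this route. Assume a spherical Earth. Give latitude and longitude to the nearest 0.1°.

Convert each endpoint to a unit vector on the sphere (x = cos φ cos λ, y = cos φ sin λ, z = sin φ).
The central angle between the endpoints is δ = arccos(p₁·p₂) ≈ 2.126 rad (121.8°).
Interpolate at f = 1/2 with slerp weights a = sin((1−f)δ)/sin δ ≈ 1.028, b = sin(fδ)/sin δ ≈ 1.028.
p = a·p₁ + b·p₂ ≈ (0.178, 0.973, 0.146); φ = arcsin(p_z) ≈ 8.40°, λ = atan2(p_y, p_x) ≈ 79.65°.

≈ lat 8.4°N, lon 79.6°E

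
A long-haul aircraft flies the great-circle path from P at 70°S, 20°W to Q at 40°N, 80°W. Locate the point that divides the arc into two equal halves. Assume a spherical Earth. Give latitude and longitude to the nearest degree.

Convert each endpoint to a unit vector on the sphere (x = cos φ cos λ, y = cos φ sin λ, z = sin φ).
The central angle between the endpoints is δ = arccos(p₁·p₂) ≈ 2.064 rad (118.2°).
Interpolate at f = 1/2 with slerp weights a = sin((1−f)δ)/sin δ ≈ 0.974, b = sin(fδ)/sin δ ≈ 0.974.
p = a·p₁ + b·p₂ ≈ (0.443, -0.849, -0.289); φ = arcsin(p_z) ≈ -16.81°, λ = atan2(p_y, p_x) ≈ -62.46°.

≈ 17°S, 62°W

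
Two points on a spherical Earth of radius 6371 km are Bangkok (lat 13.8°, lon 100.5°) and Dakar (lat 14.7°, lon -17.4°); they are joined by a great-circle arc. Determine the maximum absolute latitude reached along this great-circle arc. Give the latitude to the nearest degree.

≈ 26°

The great circle lies in the plane with unit normal n̂ = (p₁ × p₂)/|p₁ × p₂|.
Here n̂_z ≈ -0.897; the vertex latitude is φ_max = arccos|n̂_z| ≈ 26.2°.
Check via Clairaut: cos φ_max = |cos φ₁| · sin C = cos(13.8°)·sin(67.5°) ≈ 0.897, again giving ≈ 26.2°.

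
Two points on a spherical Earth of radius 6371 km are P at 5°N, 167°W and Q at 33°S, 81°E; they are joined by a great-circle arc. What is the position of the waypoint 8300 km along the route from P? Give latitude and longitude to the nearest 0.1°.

≈ 30.5°S, 124.1°E

The haversine formula gives a central angle δ ≈ 1.940 rad (111.1°) between the endpoints. The total great-circle distance is δ·R ≈ 1.940 × 6371 ≈ 12357 km, so the target fraction is f = 8300/12357 ≈ 0.672.
Interpolate at f ≈ 0.672 with slerp weights a = sin((1−f)δ)/sin δ ≈ 0.637, b = sin(fδ)/sin δ ≈ 1.034.
p = a·p₁ + b·p₂ ≈ (-0.483, 0.713, -0.507); φ = arcsin(p_z) ≈ -30.50°, λ = atan2(p_y, p_x) ≈ 124.10°.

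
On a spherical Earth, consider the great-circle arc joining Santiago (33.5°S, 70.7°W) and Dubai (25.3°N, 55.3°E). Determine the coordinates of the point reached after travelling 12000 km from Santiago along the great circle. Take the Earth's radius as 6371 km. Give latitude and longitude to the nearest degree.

From cos δ = sin φ₁ sin φ₂ + cos φ₁ cos φ₂ cos Δλ, the central angle is δ ≈ 2.317 rad (132.8°). The total great-circle distance is δ·R ≈ 2.317 × 6371 ≈ 14763 km, so the target fraction is f = 12000/14763 ≈ 0.813.
Interpolate at f ≈ 0.813 with slerp weights a = sin((1−f)δ)/sin δ ≈ 0.572, b = sin(fδ)/sin δ ≈ 1.296.
p = a·p₁ + b·p₂ ≈ (0.825, 0.513, 0.238); φ = arcsin(p_z) ≈ 13.77°, λ = atan2(p_y, p_x) ≈ 31.87°.

≈ 14°N, 32°E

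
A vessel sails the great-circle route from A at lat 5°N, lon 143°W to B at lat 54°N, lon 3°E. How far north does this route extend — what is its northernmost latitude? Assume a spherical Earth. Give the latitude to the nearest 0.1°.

The great circle lies in the plane with unit normal n̂ = (p₁ × p₂)/|p₁ × p₂|.
Here n̂_z ≈ +0.360; the vertex latitude is φ_max = arccos|n̂_z| ≈ 68.9°.
Check via Clairaut: cos φ_max = |cos φ₁| · sin C = cos(5.0°)·sin(21.2°) ≈ 0.360, again giving ≈ 68.9°.

≈ 68.9°N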